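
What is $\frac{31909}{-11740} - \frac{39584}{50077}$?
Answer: $- \frac{2062623153}{587903980} \approx -3.5084$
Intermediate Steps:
$\frac{31909}{-11740} - \frac{39584}{50077} = 31909 \left(- \frac{1}{11740}\right) - \frac{39584}{50077} = - \frac{31909}{11740} - \frac{39584}{50077} = - \frac{2062623153}{587903980}$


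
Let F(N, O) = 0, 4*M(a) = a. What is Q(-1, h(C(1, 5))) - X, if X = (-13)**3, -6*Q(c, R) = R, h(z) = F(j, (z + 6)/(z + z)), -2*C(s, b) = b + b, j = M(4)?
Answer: 2197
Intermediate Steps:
M(a) = a/4
j = 1 (j = (1/4)*4 = 1)
C(s, b) = -b (C(s, b) = -(b + b)/2 = -b)
h(z) = 0
Q(c, R) = -R/6
X = -2197
Q(-1, h(C(1, 5))) - X = -1/6*0 - 1*(-2197) = 0 + 2197 = 2197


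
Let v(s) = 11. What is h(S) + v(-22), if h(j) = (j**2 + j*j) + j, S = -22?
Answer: 957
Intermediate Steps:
h(j) = j + 2*j**2 (h(j) = (j**2 + j**2) + j = 2*j**2 + j = j + 2*j**2)
h(S) + v(-22) = -22*(1 + 2*(-22)) + 11 = -22*(1 - 44) + 11 = -22*(-43) + 11 = 946 + 11 = 957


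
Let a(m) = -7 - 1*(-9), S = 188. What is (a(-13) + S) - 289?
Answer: -99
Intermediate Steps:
a(m) = 2 (a(m) = -7 + 9 = 2)
(a(-13) + S) - 289 = (2 + 188) - 289 = 190 - 289 = -99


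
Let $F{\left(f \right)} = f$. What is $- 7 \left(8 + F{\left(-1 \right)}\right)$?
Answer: $-49$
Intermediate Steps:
$- 7 \left(8 + F{\left(-1 \right)}\right) = - 7 \left(8 - 1\right) = \left(-7\right) 7 = -49$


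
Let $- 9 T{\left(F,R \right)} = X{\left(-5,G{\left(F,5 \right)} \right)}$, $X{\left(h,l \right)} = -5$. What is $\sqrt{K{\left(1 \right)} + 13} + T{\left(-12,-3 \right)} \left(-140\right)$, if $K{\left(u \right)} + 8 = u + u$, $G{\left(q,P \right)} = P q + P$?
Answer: $- \frac{700}{9} + \sqrt{7} \approx -75.132$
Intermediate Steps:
$G{\left(q,P \right)} = P + P q$
$T{\left(F,R \right)} = \frac{5}{9}$ ($T{\left(F,R \right)} = \left(- \frac{1}{9}\right) \left(-5\right) = \frac{5}{9}$)
$K{\left(u \right)} = -8 + 2 u$ ($K{\left(u \right)} = -8 + \left(u + u\right) = -8 + 2 u$)
$\sqrt{K{\left(1 \right)} + 13} + T{\left(-12,-3 \right)} \left(-140\right) = \sqrt{\left(-8 + 2 \cdot 1\right) + 13} + \frac{5}{9} \left(-140\right) = \sqrt{\left(-8 + 2\right) + 13} - \frac{700}{9} = \sqrt{-6 + 13} - \frac{700}{9} = \sqrt{7} - \frac{700}{9} = - \frac{700}{9} + \sqrt{7}$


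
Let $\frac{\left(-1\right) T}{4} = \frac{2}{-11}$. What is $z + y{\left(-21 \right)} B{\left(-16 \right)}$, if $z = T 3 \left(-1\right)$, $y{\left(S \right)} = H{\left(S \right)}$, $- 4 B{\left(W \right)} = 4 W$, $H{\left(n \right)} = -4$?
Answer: $- \frac{728}{11} \approx -66.182$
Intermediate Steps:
$T = \frac{8}{11}$ ($T = - 4 \frac{2}{-11} = - 4 \cdot 2 \left(- \frac{1}{11}\right) = \left(-4\right) \left(- \frac{2}{11}\right) = \frac{8}{11} \approx 0.72727$)
$B{\left(W \right)} = - W$ ($B{\left(W \right)} = - \frac{4 W}{4} = - W$)
$y{\left(S \right)} = -4$
$z = - \frac{24}{11}$ ($z = \frac{8}{11} \cdot 3 \left(-1\right) = \frac{24}{11} \left(-1\right) = - \frac{24}{11} \approx -2.1818$)
$z + y{\left(-21 \right)} B{\left(-16 \right)} = - \frac{24}{11} - 4 \left(\left(-1\right) \left(-16\right)\right) = - \frac{24}{11} - 64 = - \frac{728}{11}$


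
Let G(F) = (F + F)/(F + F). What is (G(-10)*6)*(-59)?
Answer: -354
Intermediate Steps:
G(F) = 1 (G(F) = (2*F)/((2*F)) = (2*F)*(1/(2*F)) = 1)
(G(-10)*6)*(-59) = (1*6)*(-59) = 6*(-59) = -354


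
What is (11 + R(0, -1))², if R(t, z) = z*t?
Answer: 121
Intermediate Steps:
R(t, z) = t*z
(11 + R(0, -1))² = (11 + 0*(-1))² = (11 + 0)² = 11² = 121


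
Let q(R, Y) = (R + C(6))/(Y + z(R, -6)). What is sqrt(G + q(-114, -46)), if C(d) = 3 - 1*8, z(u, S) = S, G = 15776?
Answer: 17*sqrt(36907)/26 ≈ 125.61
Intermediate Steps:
C(d) = -5 (C(d) = 3 - 8 = -5)
q(R, Y) = (-5 + R)/(-6 + Y) (q(R, Y) = (R - 5)/(Y - 6) = (-5 + R)/(-6 + Y))
sqrt(G + q(-114, -46)) = sqrt(15776 + (-5 - 114)/(-6 - 46)) = sqrt(15776 - 119/(-52)) = sqrt(15776 - 1/52*(-119)) = sqrt(15776 + 119/52) = sqrt(820471/52) = 17*sqrt(36907)/26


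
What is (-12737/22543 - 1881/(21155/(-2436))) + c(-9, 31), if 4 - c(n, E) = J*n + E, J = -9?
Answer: 51520295933/476897165 ≈ 108.03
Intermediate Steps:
c(n, E) = 4 - E + 9*n (c(n, E) = 4 - (-9*n + E) = 4 - (E - 9*n) = 4 + (-E + 9*n) = 4 - E + 9*n)
(-12737/22543 - 1881/(21155/(-2436))) + c(-9, 31) = (-12737/22543 - 1881/(21155/(-2436))) + (4 - 1*31 + 9*(-9)) = (-12737*1/22543 - 1881/(21155*(-1/2436))) + (4 - 31 - 81) = (-12737/22543 - 1881/(-21155/2436)) - 108 = (-12737/22543 - 1881*(-2436/21155)) - 108 = (-12737/22543 + 4582116/21155) - 108 = 103025189753/476897165 - 108 = 51520295933/476897165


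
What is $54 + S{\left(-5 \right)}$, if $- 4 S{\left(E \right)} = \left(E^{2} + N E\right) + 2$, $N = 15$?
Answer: $66$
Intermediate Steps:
$S{\left(E \right)} = - \frac{1}{2} - \frac{15 E}{4} - \frac{E^{2}}{4}$ ($S{\left(E \right)} = - \frac{\left(E^{2} + 15 E\right) + 2}{4} = - \frac{2 + E^{2} + 15 E}{4} = - \frac{1}{2} - \frac{15 E}{4} - \frac{E^{2}}{4}$)
$54 + S{\left(-5 \right)} = 54 - \left(- \frac{73}{4} + \frac{25}{4}\right) = 54 - -12 = 54 + 12 = 66$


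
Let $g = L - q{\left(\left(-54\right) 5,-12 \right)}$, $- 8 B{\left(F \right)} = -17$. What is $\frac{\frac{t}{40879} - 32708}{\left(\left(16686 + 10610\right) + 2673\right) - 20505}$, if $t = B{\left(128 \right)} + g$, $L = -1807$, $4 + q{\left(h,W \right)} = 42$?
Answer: $- \frac{10696577399}{3095030848} \approx -3.456$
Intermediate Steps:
$B{\left(F \right)} = \frac{17}{8}$ ($B{\left(F \right)} = \left(- \frac{1}{8}\right) \left(-17\right) = \frac{17}{8}$)
$q{\left(h,W \right)} = 38$ ($q{\left(h,W \right)} = -4 + 42 = 38$)
$g = -1845$ ($g = -1807 - 38 = -1845$)
$t = - \frac{14743}{8}$ ($t = \frac{17}{8} - 1845 = - \frac{14743}{8} \approx -1842.9$)
$\frac{\frac{t}{40879} - 32708}{\left(\left(16686 + 10610\right) + 2673\right) - 20505} = \frac{- \frac{14743}{8 \cdot 40879} - 32708}{\left(\left(16686 + 10610\right) + 2673\right) - 20505} = \frac{\left(- \frac{14743}{8}\right) \frac{1}{40879} - 32708}{\left(27296 + 2673\right) - 20505} = \frac{- \frac{14743}{327032} - 32708}{29969 - 20505} = - \frac{10696577399}{327032 \cdot 9464} = \left(- \frac{10696577399}{327032}\right) \frac{1}{9464} = - \frac{10696577399}{3095030848}$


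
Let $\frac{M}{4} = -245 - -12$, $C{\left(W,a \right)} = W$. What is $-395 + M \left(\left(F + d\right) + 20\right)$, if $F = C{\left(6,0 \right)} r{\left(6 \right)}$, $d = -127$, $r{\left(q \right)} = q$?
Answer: $65777$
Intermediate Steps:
$M = -932$ ($M = 4 \left(-245 - -12\right) = 4 \left(-245 + 12\right) = 4 \left(-233\right) = -932$)
$F = 36$ ($F = 6 \cdot 6 = 36$)
$-395 + M \left(\left(F + d\right) + 20\right) = -395 - 932 \left(\left(36 - 127\right) + 20\right) = -395 - 932 \left(-91 + 20\right) = -395 - -66172 = -395 + 66172 = 65777$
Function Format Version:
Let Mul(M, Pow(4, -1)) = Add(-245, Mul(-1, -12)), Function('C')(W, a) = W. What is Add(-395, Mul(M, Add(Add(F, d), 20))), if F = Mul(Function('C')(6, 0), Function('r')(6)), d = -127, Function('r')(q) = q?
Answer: 65777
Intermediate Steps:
M = -932 (M = Mul(4, Add(-245, Mul(-1, -12))) = Mul(4, Add(-245, 12)) = Mul(4, -233) = -932)
F = 36 (F = Mul(6, 6) = 36)
Add(-395, Mul(M, Add(Add(F, d), 20))) = Add(-395, Mul(-932, Add(Add(36, -127), 20))) = Add(-395, Mul(-932, Add(-91, 20))) = Add(-395, Mul(-932, -71)) = Add(-395, 66172) = 65777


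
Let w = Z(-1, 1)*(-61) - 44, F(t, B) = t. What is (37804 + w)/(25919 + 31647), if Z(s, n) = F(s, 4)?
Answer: 37821/57566 ≈ 0.65700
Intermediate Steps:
Z(s, n) = s
w = 17 (w = -1*(-61) - 44 = 61 - 44 = 17)
(37804 + w)/(25919 + 31647) = (37804 + 17)/(25919 + 31647) = 37821/57566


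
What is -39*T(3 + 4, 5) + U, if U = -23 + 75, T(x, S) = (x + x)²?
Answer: -7592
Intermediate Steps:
T(x, S) = 4*x² (T(x, S) = (2*x)² = 4*x²)
U = 52
-39*T(3 + 4, 5) + U = -156*(3 + 4)² + 52 = -156*7² + 52 = -156*49 + 52 = -39*196 + 52 = -7644 + 52 = -7592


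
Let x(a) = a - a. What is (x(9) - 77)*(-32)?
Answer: 2464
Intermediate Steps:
x(a) = 0
(x(9) - 77)*(-32) = (0 - 77)*(-32) = -77*(-32) = 2464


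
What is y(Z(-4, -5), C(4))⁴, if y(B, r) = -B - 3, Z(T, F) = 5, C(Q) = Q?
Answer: 4096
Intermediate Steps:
y(B, r) = -3 - B
y(Z(-4, -5), C(4))⁴ = (-3 - 1*5)⁴ = (-3 - 5)⁴ = (-8)⁴ = 4096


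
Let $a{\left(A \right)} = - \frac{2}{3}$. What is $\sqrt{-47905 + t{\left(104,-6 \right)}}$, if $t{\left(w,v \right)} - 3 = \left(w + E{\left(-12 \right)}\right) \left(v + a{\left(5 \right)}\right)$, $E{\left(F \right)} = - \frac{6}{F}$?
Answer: $\frac{2 i \sqrt{109347}}{3} \approx 220.45 i$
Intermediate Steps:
$a{\left(A \right)} = - \frac{2}{3}$ ($a{\left(A \right)} = \left(-2\right) \frac{1}{3} = - \frac{2}{3}$)
$t{\left(w,v \right)} = 3 + \left(\frac{1}{2} + w\right) \left(- \frac{2}{3} + v\right)$ ($t{\left(w,v \right)} = 3 + \left(w - \frac{6}{-12}\right) \left(v - \frac{2}{3}\right) = 3 + \left(w - - \frac{1}{2}\right) \left(- \frac{2}{3} + v\right) = 3 + \left(w + \frac{1}{2}\right) \left(- \frac{2}{3} + v\right) = 3 + \left(\frac{1}{2} + w\right) \left(- \frac{2}{3} + v\right)$)
$\sqrt{-47905 + t{\left(104,-6 \right)}} = \sqrt{-47905 + \left(\frac{8}{3} + \frac{1}{2} \left(-6\right) - \frac{208}{3} - 624\right)} = \sqrt{-47905 - \frac{2081}{3}} = \sqrt{- \frac{145796}{3}} = \frac{2 i \sqrt{109347}}{3}$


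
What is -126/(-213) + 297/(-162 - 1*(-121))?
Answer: -19365/2911 ≈ -6.6524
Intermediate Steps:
-126/(-213) + 297/(-162 - 1*(-121)) = -126*(-1/213) + 297/(-162 + 121) = 42/71 + 297/(-41) = 42/71 + 297*(-1/41) = 42/71 - 297/41 = -19365/2911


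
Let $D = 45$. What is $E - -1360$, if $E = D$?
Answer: $1405$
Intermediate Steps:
$E = 45$
$E - -1360 = 45 - -1360 = 45 + 1360 = 1405$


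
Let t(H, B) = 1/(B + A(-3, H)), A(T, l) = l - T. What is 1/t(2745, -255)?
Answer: 2493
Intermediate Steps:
t(H, B) = 1/(3 + B + H) (t(H, B) = 1/(B + (H - 1*(-3))) = 1/(B + (H + 3)) = 1/(B + (3 + H)) = 1/(3 + B + H))
1/t(2745, -255) = 1/(1/(3 - 255 + 2745)) = 1/(1/2493) = 2493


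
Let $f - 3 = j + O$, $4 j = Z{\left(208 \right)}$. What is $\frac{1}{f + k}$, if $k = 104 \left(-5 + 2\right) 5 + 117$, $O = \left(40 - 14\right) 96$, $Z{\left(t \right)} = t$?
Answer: $\frac{1}{1108} \approx 0.00090253$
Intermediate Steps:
$O = 2496$ ($O = 26 \cdot 96 = 2496$)
$j = 52$ ($j = \frac{1}{4} \cdot 208 = 52$)
$f = 2551$ ($f = 3 + \left(52 + 2496\right) = 3 + 2548 = 2551$)
$k = -1443$ ($k = 104 \left(\left(-3\right) 5\right) + 117 = 104 \left(-15\right) + 117 = -1560 + 117 = -1443$)
$\frac{1}{f + k} = \frac{1}{2551 - 1443} = \frac{1}{1108}$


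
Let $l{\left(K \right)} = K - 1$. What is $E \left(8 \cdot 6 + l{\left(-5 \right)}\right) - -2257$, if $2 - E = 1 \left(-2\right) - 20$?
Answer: $3265$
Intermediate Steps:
$E = 24$ ($E = 2 - \left(1 \left(-2\right) - 20\right) = 2 - \left(-2 - 20\right) = 2 - -22 = 2 + 22 = 24$)
$l{\left(K \right)} = -1 + K$ ($l{\left(K \right)} = K - 1 = -1 + K$)
$E \left(8 \cdot 6 + l{\left(-5 \right)}\right) - -2257 = 24 \left(8 \cdot 6 - 6\right) - -2257 = 24 \left(48 - 6\right) + 2257 = 24 \cdot 42 + 2257 = 1008 + 2257 = 3265$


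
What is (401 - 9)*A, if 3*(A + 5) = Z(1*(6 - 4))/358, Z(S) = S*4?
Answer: -1050952/537 ≈ -1957.1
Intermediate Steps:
Z(S) = 4*S
A = -2681/537 (A = -5 + ((4*(1*(6 - 4)))/358)/3 = -5 + ((4*(1*2))*(1/358))/3 = -5 + ((4*2)*(1/358))/3 = -5 + (8*(1/358))/3 = -5 + (⅓)*(4/179) = -5 + 4/537 = -2681/537 ≈ -4.9926)
(401 - 9)*A = (401 - 9)*(-2681/537) = 392*(-2681/537) = -1050952/537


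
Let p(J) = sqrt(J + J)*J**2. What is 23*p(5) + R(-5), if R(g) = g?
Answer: -5 + 575*sqrt(10) ≈ 1813.3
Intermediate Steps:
p(J) = sqrt(2)*J**(5/2) (p(J) = sqrt(2*J)*J**2 = (sqrt(2)*sqrt(J))*J**2 = sqrt(2)*J**(5/2))
23*p(5) + R(-5) = 23*(sqrt(2)*5**(5/2)) - 5 = 23*(sqrt(2)*(25*sqrt(5))) - 5 = 23*(25*sqrt(10)) - 5 = 575*sqrt(10) - 5 = -5 + 575*sqrt(10)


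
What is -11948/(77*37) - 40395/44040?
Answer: -42751685/8364664 ≈ -5.1110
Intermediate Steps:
-11948/(77*37) - 40395/44040 = -11948/2849 - 40395*1/44040 = -11948*1/2849 - 2693/2936 = -11948/2849 - 2693/2936 = -42751685/8364664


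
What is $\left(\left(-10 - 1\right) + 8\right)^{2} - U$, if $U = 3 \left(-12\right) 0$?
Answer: $9$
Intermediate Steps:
$U = 0$ ($U = \left(-36\right) 0 = 0$)
$\left(\left(-10 - 1\right) + 8\right)^{2} - U = \left(\left(-10 - 1\right) + 8\right)^{2} - 0 = \left(-11 + 8\right)^{2} + 0 = \left(-3\right)^{2} + 0 = 9 + 0 = 9$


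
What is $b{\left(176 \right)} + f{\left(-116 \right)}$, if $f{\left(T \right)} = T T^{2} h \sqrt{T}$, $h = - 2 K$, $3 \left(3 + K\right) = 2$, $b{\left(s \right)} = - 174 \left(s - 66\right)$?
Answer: $-19140 - \frac{43705088 i \sqrt{29}}{3} \approx -19140.0 - 7.8453 \cdot 10^{7} i$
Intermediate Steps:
$b{\left(s \right)} = 11484 - 174 s$ ($b{\left(s \right)} = - 174 \left(-66 + s\right) = 11484 - 174 s$)
$K = - \frac{7}{3}$ ($K = -3 + \frac{1}{3} \cdot 2 = -3 + \frac{2}{3} = - \frac{7}{3} \approx -2.3333$)
$h = \frac{14}{3}$ ($h = \left(-2\right) \left(- \frac{7}{3}\right) = \frac{14}{3} \approx 4.6667$)
$f{\left(T \right)} = \frac{14 T^{\frac{7}{2}}}{3}$ ($f{\left(T \right)} = T T^{2} \frac{14 \sqrt{T}}{3} = T^{3} \frac{14 \sqrt{T}}{3} = \frac{14 T^{\frac{7}{2}}}{3}$)
$b{\left(176 \right)} + f{\left(-116 \right)} = \left(11484 - 30624\right) + \frac{14 \left(-116\right)^{\frac{7}{2}}}{3} = \left(11484 - 30624\right) + \frac{14 \left(- 3121792 i \sqrt{29}\right)}{3} = -19140 - \frac{43705088 i \sqrt{29}}{3}$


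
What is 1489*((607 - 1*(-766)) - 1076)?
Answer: 442233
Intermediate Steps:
1489*((607 - 1*(-766)) - 1076) = 1489*((607 + 766) - 1076) = 1489*(1373 - 1076) = 1489*297 = 442233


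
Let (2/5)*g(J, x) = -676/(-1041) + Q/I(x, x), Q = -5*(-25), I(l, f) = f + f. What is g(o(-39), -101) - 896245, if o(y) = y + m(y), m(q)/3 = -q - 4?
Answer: -376928350045/420564 ≈ -8.9625e+5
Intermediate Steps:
I(l, f) = 2*f
m(q) = -12 - 3*q (m(q) = 3*(-q - 4) = 3*(-4 - q) = -12 - 3*q)
Q = 125
o(y) = -12 - 2*y (o(y) = y + (-12 - 3*y) = -12 - 2*y)
g(J, x) = 1690/1041 + 625/(4*x) (g(J, x) = 5*(-676/(-1041) + 125/((2*x)))/2 = 5*(-676*(-1/1041) + 125*(1/(2*x)))/2 = 5*(676/1041 + 125/(2*x))/2 = 1690/1041 + 625/(4*x))
g(o(-39), -101) - 896245 = (5/4164)*(130125 + 1352*(-101))/(-101) - 896245 = (5/4164)*(-1/101)*(130125 - 136552) - 896245 = (5/4164)*(-1/101)*(-6427) - 896245 = 32135/420564 - 896245 = -376928350045/420564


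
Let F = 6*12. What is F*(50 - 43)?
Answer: 504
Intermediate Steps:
F = 72
F*(50 - 43) = 72*(50 - 43) = 72*7 = 504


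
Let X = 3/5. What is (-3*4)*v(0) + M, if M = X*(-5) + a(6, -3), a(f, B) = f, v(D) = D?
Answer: 3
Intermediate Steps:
X = ⅗ (X = 3*(⅕) = ⅗ ≈ 0.60000)
M = 3 (M = (⅗)*(-5) + 6 = -3 + 6 = 3)
(-3*4)*v(0) + M = -3*4*0 + 3 = -12*0 + 3 = 0 + 3 = 3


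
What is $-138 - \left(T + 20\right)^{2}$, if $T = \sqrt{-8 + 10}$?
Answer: $-540 - 40 \sqrt{2} \approx -596.57$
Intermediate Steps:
$T = \sqrt{2} \approx 1.4142$
$-138 - \left(T + 20\right)^{2} = -138 - \left(\sqrt{2} + 20\right)^{2} = -138 - \left(20 + \sqrt{2}\right)^{2}$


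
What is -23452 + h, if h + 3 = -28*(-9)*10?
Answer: -20935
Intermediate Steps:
h = 2517 (h = -3 - 28*(-9)*10 = -3 + 252*10 = -3 + 2520 = 2517)
-23452 + h = -23452 + 2517 = -20935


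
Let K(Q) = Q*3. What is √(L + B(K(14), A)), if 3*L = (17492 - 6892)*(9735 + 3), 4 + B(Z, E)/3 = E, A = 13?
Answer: √34407627 ≈ 5865.8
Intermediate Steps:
K(Q) = 3*Q
B(Z, E) = -12 + 3*E
L = 34407600 (L = ((17492 - 6892)*(9735 + 3))/3 = (10600*9738)/3 = (⅓)*103222800 = 34407600)
√(L + B(K(14), A)) = √(34407600 + (-12 + 3*13)) = √(34407600 + (-12 + 39)) = √(34407600 + 27) = √34407627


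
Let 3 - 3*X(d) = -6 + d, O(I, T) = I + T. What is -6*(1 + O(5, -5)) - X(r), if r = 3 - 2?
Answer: -26/3 ≈ -8.6667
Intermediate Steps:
r = 1
X(d) = 3 - d/3 (X(d) = 1 - (-6 + d)/3 = 1 + (2 - d/3) = 3 - d/3)
-6*(1 + O(5, -5)) - X(r) = -6*(1 + (5 - 5)) - (3 - ⅓*1) = -6*(1 + 0) - (3 - ⅓) = -6*1 - 1*8/3 = -6 - 8/3 = -26/3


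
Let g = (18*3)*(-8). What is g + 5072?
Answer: 4640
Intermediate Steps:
g = -432 (g = 54*(-8) = -432)
g + 5072 = -432 + 5072 = 4640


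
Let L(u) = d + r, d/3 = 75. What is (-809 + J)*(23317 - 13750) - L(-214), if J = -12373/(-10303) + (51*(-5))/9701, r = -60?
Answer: -772471989407868/99949403 ≈ -7.7286e+6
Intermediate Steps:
d = 225 (d = 3*75 = 225)
L(u) = 165 (L(u) = 225 - 60 = 165)
J = 117403208/99949403 (J = -12373*(-1/10303) - 255*1/9701 = 12373/10303 - 255/9701 = 117403208/99949403 ≈ 1.1746)
(-809 + J)*(23317 - 13750) - L(-214) = (-809 + 117403208/99949403)*(23317 - 13750) - 1*165 = -80741663819/99949403*9567 - 165 = -772455497756373/99949403 - 165 = -772471989407868/99949403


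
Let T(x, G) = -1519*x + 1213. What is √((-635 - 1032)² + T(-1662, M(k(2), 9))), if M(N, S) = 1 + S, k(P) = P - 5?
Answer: 2*√1326170 ≈ 2303.2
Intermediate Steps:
k(P) = -5 + P
T(x, G) = 1213 - 1519*x
√((-635 - 1032)² + T(-1662, M(k(2), 9))) = √((-635 - 1032)² + (1213 - 1519*(-1662))) = √((-1667)² + (1213 + 2524578)) = √(2778889 + 2525791) = √5304680 = 2*√1326170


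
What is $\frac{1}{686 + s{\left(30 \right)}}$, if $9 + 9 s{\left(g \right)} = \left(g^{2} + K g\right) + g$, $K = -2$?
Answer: $\frac{3}{2345} \approx 0.0012793$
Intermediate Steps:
$s{\left(g \right)} = -1 - \frac{g}{9} + \frac{g^{2}}{9}$ ($s{\left(g \right)} = -1 + \frac{\left(g^{2} - 2 g\right) + g}{9} = -1 + \frac{g^{2} - g}{9} = -1 + \left(- \frac{g}{9} + \frac{g^{2}}{9}\right) = -1 - \frac{g}{9} + \frac{g^{2}}{9}$)
$\frac{1}{686 + s{\left(30 \right)}} = \frac{1}{686 - \left(\frac{13}{3} - 100\right)} = \frac{1}{686 - - \frac{287}{3}} = \frac{1}{686 + \frac{287}{3}} = \frac{1}{\frac{2345}{3}} = \frac{3}{2345}$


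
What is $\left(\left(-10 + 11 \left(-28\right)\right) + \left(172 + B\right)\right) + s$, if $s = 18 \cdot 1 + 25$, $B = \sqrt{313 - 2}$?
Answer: $-103 + \sqrt{311} \approx -85.365$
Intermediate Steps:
$B = \sqrt{311} \approx 17.635$
$s = 43$ ($s = 18 + 25 = 43$)
$\left(\left(-10 + 11 \left(-28\right)\right) + \left(172 + B\right)\right) + s = \left(\left(-10 + 11 \left(-28\right)\right) + \left(172 + \sqrt{311}\right)\right) + 43 = \left(\left(-10 - 308\right) + \left(172 + \sqrt{311}\right)\right) + 43 = \left(-318 + \left(172 + \sqrt{311}\right)\right) + 43 = \left(-146 + \sqrt{311}\right) + 43 = -103 + \sqrt{311}$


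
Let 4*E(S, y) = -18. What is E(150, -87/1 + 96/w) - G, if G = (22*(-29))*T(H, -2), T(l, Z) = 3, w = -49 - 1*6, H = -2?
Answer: 3819/2 ≈ 1909.5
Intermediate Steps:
w = -55 (w = -49 - 6 = -55)
E(S, y) = -9/2 (E(S, y) = (1/4)*(-18) = -9/2)
G = -1914 (G = (22*(-29))*3 = -638*3 = -1914)
E(150, -87/1 + 96/w) - G = -9/2 - 1*(-1914) = -9/2 + 1914 = 3819/2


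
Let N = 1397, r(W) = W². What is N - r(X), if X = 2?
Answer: 1393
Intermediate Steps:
N - r(X) = 1397 - 1*2² = 1397 - 1*4 = 1397 - 4 = 1393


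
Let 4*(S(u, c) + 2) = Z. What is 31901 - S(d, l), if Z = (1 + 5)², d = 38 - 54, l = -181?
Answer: 31894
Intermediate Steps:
d = -16
Z = 36 (Z = 6² = 36)
S(u, c) = 7 (S(u, c) = -2 + (¼)*36 = -2 + 9 = 7)
31901 - S(d, l) = 31901 - 1*7 = 31901 - 7 = 31894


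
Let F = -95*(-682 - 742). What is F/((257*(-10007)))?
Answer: -135280/2571799 ≈ -0.052601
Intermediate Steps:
F = 135280 (F = -95*(-1424) = 135280)
F/((257*(-10007))) = 135280/((257*(-10007))) = 135280/(-2571799) = 135280*(-1/2571799) = -135280/2571799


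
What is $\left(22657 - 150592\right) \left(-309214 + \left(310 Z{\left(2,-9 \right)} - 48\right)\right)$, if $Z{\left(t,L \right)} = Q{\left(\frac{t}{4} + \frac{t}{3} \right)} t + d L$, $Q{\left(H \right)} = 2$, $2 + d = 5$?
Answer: $40477610520$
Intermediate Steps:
$d = 3$ ($d = -2 + 5 = 3$)
$Z{\left(t,L \right)} = 2 t + 3 L$
$\left(22657 - 150592\right) \left(-309214 + \left(310 Z{\left(2,-9 \right)} - 48\right)\right) = \left(22657 - 150592\right) \left(-309214 + \left(310 \left(2 \cdot 2 + 3 \left(-9\right)\right) - 48\right)\right) = - 127935 \left(-309214 + \left(310 \left(4 - 27\right) - 48\right)\right) = - 127935 \left(-309214 + \left(310 \left(-23\right) - 48\right)\right) = - 127935 \left(-309214 - 7178\right) = \left(-127935\right) \left(-316392\right) = 40477610520$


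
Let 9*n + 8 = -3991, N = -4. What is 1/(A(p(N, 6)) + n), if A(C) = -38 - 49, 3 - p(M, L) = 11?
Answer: -3/1594 ≈ -0.0018821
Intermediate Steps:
p(M, L) = -8 (p(M, L) = 3 - 1*11 = 3 - 11 = -8)
A(C) = -87
n = -1333/3 (n = -8/9 + (1/9)*(-3991) = -8/9 - 3991/9 = -1333/3 ≈ -444.33)
1/(A(p(N, 6)) + n) = 1/(-87 - 1333/3) = 1/(-1594/3) = -3/1594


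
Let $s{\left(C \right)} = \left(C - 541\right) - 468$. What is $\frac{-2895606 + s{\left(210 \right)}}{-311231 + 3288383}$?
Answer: $- \frac{2896405}{2977152} \approx -0.97288$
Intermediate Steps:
$s{\left(C \right)} = -1009 + C$ ($s{\left(C \right)} = \left(-541 + C\right) - 468 = -1009 + C$)
$\frac{-2895606 + s{\left(210 \right)}}{-311231 + 3288383} = \frac{-2895606 + \left(-1009 + 210\right)}{-311231 + 3288383} = \frac{-2895606 - 799}{2977152} = \left(-2896405\right) \frac{1}{2977152} = - \frac{2896405}{2977152}$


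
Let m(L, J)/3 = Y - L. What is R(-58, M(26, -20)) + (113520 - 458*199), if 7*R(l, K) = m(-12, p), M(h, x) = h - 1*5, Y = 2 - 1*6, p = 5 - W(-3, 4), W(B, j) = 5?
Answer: 156670/7 ≈ 22381.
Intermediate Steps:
p = 0 (p = 5 - 1*5 = 5 - 5 = 0)
Y = -4 (Y = 2 - 6 = -4)
m(L, J) = -12 - 3*L (m(L, J) = 3*(-4 - L) = -12 - 3*L)
M(h, x) = -5 + h (M(h, x) = h - 5 = -5 + h)
R(l, K) = 24/7 (R(l, K) = (-12 - 3*(-12))/7 = (-12 + 36)/7 = (⅐)*24 = 24/7)
R(-58, M(26, -20)) + (113520 - 458*199) = 24/7 + (113520 - 458*199) = 24/7 + (113520 - 91142) = 24/7 + 22378 = 156670/7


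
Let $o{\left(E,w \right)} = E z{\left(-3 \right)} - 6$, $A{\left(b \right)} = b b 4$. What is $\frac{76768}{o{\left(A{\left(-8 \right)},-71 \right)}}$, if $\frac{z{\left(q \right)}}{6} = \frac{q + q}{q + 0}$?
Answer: $\frac{38384}{1533} \approx 25.038$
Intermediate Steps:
$z{\left(q \right)} = 12$ ($z{\left(q \right)} = 6 \frac{q + q}{q + 0} = 6 \frac{2 q}{q} = 6 \cdot 2 = 12$)
$A{\left(b \right)} = 4 b^{2}$ ($A{\left(b \right)} = b^{2} \cdot 4 = 4 b^{2}$)
$o{\left(E,w \right)} = -6 + 12 E$ ($o{\left(E,w \right)} = E 12 - 6 = 12 E - 6 = -6 + 12 E$)
$\frac{76768}{o{\left(A{\left(-8 \right)},-71 \right)}} = \frac{76768}{-6 + 12 \cdot 4 \left(-8\right)^{2}} = \frac{76768}{-6 + 12 \cdot 4 \cdot 64} = \frac{76768}{-6 + 12 \cdot 256} = \frac{76768}{-6 + 3072} = \frac{76768}{3066} = 76768 \cdot \frac{1}{3066} = \frac{38384}{1533}$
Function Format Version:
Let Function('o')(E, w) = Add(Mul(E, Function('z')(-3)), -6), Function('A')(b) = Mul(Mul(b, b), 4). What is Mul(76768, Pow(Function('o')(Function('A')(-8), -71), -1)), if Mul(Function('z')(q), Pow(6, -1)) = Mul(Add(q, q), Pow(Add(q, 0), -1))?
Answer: Rational(38384, 1533) ≈ 25.038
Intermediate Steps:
Function('z')(q) = 12 (Function('z')(q) = Mul(6, Mul(Add(q, q), Pow(Add(q, 0), -1))) = Mul(6, Mul(Mul(2, q), Pow(q, -1))) = Mul(6, 2) = 12)
Function('A')(b) = Mul(4, Pow(b, 2)) (Function('A')(b) = Mul(Pow(b, 2), 4) = Mul(4, Pow(b, 2)))
Function('o')(E, w) = Add(-6, Mul(12, E)) (Function('o')(E, w) = Add(Mul(E, 12), -6) = Add(Mul(12, E), -6) = Add(-6, Mul(12, E)))
Mul(76768, Pow(Function('o')(Function('A')(-8), -71), -1)) = Mul(76768, Pow(Add(-6, Mul(12, Mul(4, Pow(-8, 2)))), -1)) = Mul(76768, Pow(Add(-6, Mul(12, Mul(4, 64))), -1)) = Mul(76768, Pow(Add(-6, Mul(12, 256)), -1)) = Mul(76768, Pow(Add(-6, 3072), -1)) = Mul(76768, Pow(3066, -1)) = Mul(76768, Rational(1, 3066)) = Rational(38384, 1533)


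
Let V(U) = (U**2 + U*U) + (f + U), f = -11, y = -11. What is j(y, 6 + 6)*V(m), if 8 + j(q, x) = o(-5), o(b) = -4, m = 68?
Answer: -111660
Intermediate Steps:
j(q, x) = -12 (j(q, x) = -8 - 4 = -12)
V(U) = -11 + U + 2*U**2 (V(U) = (U**2 + U*U) + (-11 + U) = (U**2 + U**2) + (-11 + U) = 2*U**2 + (-11 + U) = -11 + U + 2*U**2)
j(y, 6 + 6)*V(m) = -12*(-11 + 68 + 2*68**2) = -12*(-11 + 68 + 2*4624) = -12*(-11 + 68 + 9248) = -12*9305 = -111660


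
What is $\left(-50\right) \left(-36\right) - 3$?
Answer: $1797$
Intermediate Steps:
$\left(-50\right) \left(-36\right) - 3 = 1800 - 3 = 1797$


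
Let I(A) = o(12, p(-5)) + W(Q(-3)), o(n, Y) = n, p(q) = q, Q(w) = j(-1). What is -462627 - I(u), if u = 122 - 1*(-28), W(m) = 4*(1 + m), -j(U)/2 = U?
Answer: -462651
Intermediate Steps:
j(U) = -2*U
Q(w) = 2 (Q(w) = -2*(-1) = 2)
W(m) = 4 + 4*m
u = 150 (u = 122 + 28 = 150)
I(A) = 24 (I(A) = 12 + (4 + 4*2) = 12 + (4 + 8) = 12 + 12 = 24)
-462627 - I(u) = -462627 - 1*24 = -462627 - 24 = -462651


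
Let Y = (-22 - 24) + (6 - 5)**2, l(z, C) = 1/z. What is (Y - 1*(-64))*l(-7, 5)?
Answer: -19/7 ≈ -2.7143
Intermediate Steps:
Y = -45 (Y = -46 + 1**2 = -46 + 1 = -45)
(Y - 1*(-64))*l(-7, 5) = (-45 - 1*(-64))/(-7) = (-45 + 64)*(-1/7) = 19*(-1/7) = -19/7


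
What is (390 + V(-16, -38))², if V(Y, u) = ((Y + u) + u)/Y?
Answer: 2505889/16 ≈ 1.5662e+5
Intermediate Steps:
V(Y, u) = (Y + 2*u)/Y
(390 + V(-16, -38))² = (390 + (-16 + 2*(-38))/(-16))² = (390 - (-16 - 76)/16)² = (390 - 1/16*(-92))² = (390 + 23/4)² = (1583/4)² = 2505889/16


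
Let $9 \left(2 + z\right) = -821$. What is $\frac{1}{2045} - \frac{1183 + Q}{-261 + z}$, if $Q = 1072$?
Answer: $\frac{41506463}{6519460} \approx 6.3665$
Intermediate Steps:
$z = - \frac{839}{9}$ ($z = -2 + \frac{1}{9} \left(-821\right) = -2 - \frac{821}{9} = - \frac{839}{9} \approx -93.222$)
$\frac{1}{2045} - \frac{1183 + Q}{-261 + z} = \frac{1}{2045} - \frac{1183 + 1072}{-261 - \frac{839}{9}} = \frac{1}{2045} - \frac{2255}{- \frac{3188}{9}} = \frac{1}{2045} - 2255 \left(- \frac{9}{3188}\right) = \frac{1}{2045} - - \frac{20295}{3188} = \frac{1}{2045} + \frac{20295}{3188} = \frac{41506463}{6519460}$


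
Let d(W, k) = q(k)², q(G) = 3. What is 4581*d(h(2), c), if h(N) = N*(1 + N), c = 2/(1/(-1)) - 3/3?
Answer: 41229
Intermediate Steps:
c = -3 (c = 2/(-1) - 3*⅓ = 2*(-1) - 1 = -2 - 1 = -3)
d(W, k) = 9 (d(W, k) = 3² = 9)
4581*d(h(2), c) = 4581*9 = 41229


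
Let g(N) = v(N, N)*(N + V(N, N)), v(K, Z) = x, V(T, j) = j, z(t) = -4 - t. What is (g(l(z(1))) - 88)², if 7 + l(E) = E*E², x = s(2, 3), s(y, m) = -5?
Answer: 1517824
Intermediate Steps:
x = -5
v(K, Z) = -5
l(E) = -7 + E³ (l(E) = -7 + E*E² = -7 + E³)
g(N) = -10*N (g(N) = -5*(N + N) = -10*N)
(g(l(z(1))) - 88)² = (-10*(-7 + (-4 - 1*1)³) - 88)² = (-10*(-7 + (-4 - 1)³) - 88)² = (-10*(-7 + (-5)³) - 88)² = (-10*(-7 - 125) - 88)² = (-10*(-132) - 88)² = (1320 - 88)² = 1232² = 1517824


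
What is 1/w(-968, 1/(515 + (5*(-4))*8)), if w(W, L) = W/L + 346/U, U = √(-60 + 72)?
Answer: -1030920/354265318871 - 173*√3/354265318871 ≈ -2.9109e-6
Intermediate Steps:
U = 2*√3 (U = √12 = 2*√3 ≈ 3.4641)
w(W, L) = 173*√3/3 + W/L (w(W, L) = W/L + 346/((2*√3)) = W/L + 346*(√3/6) = W/L + 173*√3/3 = 173*√3/3 + W/L)
1/w(-968, 1/(515 + (5*(-4))*8)) = 1/(173*√3/3 - 968/(1/(515 + (5*(-4))*8))) = 1/(173*√3/3 - 968/(1/(515 - 20*8))) = 1/(173*√3/3 - 968/(1/(515 - 160))) = 1/(173*√3/3 - 968/(1/355)) = 1/(173*√3/3 - 968/1/355) = 1/(173*√3/3 - 968*355) = 1/(173*√3/3 - 343640) = 1/(-343640 + 173*√3/3)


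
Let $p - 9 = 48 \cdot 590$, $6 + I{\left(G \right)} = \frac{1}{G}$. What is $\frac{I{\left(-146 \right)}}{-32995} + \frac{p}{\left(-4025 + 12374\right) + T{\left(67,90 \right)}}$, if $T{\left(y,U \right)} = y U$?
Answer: $\frac{45493684071}{23089175110} \approx 1.9703$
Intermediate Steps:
$I{\left(G \right)} = -6 + \frac{1}{G}$
$p = 28329$ ($p = 9 + 48 \cdot 590 = 9 + 28320 = 28329$)
$T{\left(y,U \right)} = U y$
$\frac{I{\left(-146 \right)}}{-32995} + \frac{p}{\left(-4025 + 12374\right) + T{\left(67,90 \right)}} = \frac{-6 + \frac{1}{-146}}{-32995} + \frac{28329}{\left(-4025 + 12374\right) + 90 \cdot 67} = \left(-6 - \frac{1}{146}\right) \left(- \frac{1}{32995}\right) + \frac{28329}{8349 + 6030} = \left(- \frac{877}{146}\right) \left(- \frac{1}{32995}\right) + \frac{28329}{14379} = \frac{877}{4817270} + 28329 \cdot \frac{1}{14379} = \frac{877}{4817270} + \frac{9443}{4793} = \frac{45493684071}{23089175110}$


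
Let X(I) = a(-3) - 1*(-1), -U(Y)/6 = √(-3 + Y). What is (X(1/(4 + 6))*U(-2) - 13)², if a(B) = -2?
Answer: (13 - 6*I*√5)² ≈ -11.0 - 348.83*I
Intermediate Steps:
U(Y) = -6*√(-3 + Y)
X(I) = -1 (X(I) = -2 - 1*(-1) = -2 + 1 = -1)
(X(1/(4 + 6))*U(-2) - 13)² = (-(-6)*√(-3 - 2) - 13)² = (-(-6)*√(-5) - 13)² = (-(-6)*I*√5 - 13)² = (6*I*√5 - 13)² = (-13 + 6*I*√5)²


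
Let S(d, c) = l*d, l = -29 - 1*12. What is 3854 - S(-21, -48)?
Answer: 2993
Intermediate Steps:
l = -41 (l = -29 - 12 = -41)
S(d, c) = -41*d
3854 - S(-21, -48) = 3854 - (-41)*(-21) = 3854 - 1*861 = 3854 - 861 = 2993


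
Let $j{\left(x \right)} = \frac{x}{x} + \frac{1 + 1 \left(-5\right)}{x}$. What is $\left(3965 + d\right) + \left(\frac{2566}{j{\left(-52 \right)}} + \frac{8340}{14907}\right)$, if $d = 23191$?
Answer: $\frac{1027464559}{34783} \approx 29539.0$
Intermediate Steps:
$j{\left(x \right)} = 1 - \frac{4}{x}$ ($j{\left(x \right)} = 1 + \frac{1 - 5}{x} = 1 - \frac{4}{x}$)
$\left(3965 + d\right) + \left(\frac{2566}{j{\left(-52 \right)}} + \frac{8340}{14907}\right) = \left(3965 + 23191\right) + \left(\frac{2566}{\frac{1}{-52} \left(-4 - 52\right)} + \frac{8340}{14907}\right) = 27156 + \left(\frac{2566}{\left(- \frac{1}{52}\right) \left(-56\right)} + 8340 \cdot \frac{1}{14907}\right) = 27156 + \left(\frac{2566}{\frac{14}{13}} + \frac{2780}{4969}\right) = 27156 + \left(2566 \cdot \frac{13}{14} + \frac{2780}{4969}\right) = 27156 + \left(\frac{16679}{7} + \frac{2780}{4969}\right) = 27156 + \frac{82897411}{34783} = \frac{1027464559}{34783}$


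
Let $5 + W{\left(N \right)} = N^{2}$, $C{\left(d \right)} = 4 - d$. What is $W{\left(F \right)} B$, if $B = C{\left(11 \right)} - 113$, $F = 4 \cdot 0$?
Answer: $600$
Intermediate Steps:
$F = 0$
$B = -120$ ($B = \left(4 - 11\right) - 113 = -7 - 113 = -120$)
$W{\left(N \right)} = -5 + N^{2}$
$W{\left(F \right)} B = \left(-5 + 0^{2}\right) \left(-120\right) = \left(-5 + 0\right) \left(-120\right) = \left(-5\right) \left(-120\right) = 600$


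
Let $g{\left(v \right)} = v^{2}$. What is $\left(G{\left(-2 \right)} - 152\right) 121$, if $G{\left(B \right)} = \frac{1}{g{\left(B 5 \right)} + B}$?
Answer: $- \frac{1802295}{98} \approx -18391.0$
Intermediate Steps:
$G{\left(B \right)} = \frac{1}{B + 25 B^{2}}$ ($G{\left(B \right)} = \frac{1}{\left(B 5\right)^{2} + B} = \frac{1}{\left(5 B\right)^{2} + B} = \frac{1}{25 B^{2} + B} = \frac{1}{B + 25 B^{2}}$)
$\left(G{\left(-2 \right)} - 152\right) 121 = \left(\frac{1}{\left(-2\right) \left(1 + 25 \left(-2\right)\right)} - 152\right) 121 = \left(- \frac{1}{2 \left(1 - 50\right)} - 152\right) 121 = \left(- \frac{1}{2 \left(-49\right)} - 152\right) 121 = \left(\left(- \frac{1}{2}\right) \left(- \frac{1}{49}\right) - 152\right) 121 = \left(\frac{1}{98} - 152\right) 121 = \left(- \frac{14895}{98}\right) 121 = - \frac{1802295}{98}$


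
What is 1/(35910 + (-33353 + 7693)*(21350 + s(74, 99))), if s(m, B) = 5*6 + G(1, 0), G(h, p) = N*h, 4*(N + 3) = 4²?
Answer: -1/548600550 ≈ -1.8228e-9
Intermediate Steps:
N = 1 (N = -3 + (¼)*4² = -3 + (¼)*16 = -3 + 4 = 1)
G(h, p) = h (G(h, p) = 1*h = h)
s(m, B) = 31 (s(m, B) = 5*6 + 1 = 30 + 1 = 31)
1/(35910 + (-33353 + 7693)*(21350 + s(74, 99))) = 1/(35910 + (-33353 + 7693)*(21350 + 31)) = 1/(35910 - 25660*21381) = 1/(35910 - 548636460) = 1/(-548600550) = -1/548600550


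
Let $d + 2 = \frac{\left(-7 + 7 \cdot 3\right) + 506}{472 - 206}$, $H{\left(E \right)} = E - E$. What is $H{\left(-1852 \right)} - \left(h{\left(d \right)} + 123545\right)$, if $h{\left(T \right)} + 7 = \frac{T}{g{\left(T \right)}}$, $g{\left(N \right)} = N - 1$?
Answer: $- \frac{17171788}{139} \approx -1.2354 \cdot 10^{5}$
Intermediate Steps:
$H{\left(E \right)} = 0$
$g{\left(N \right)} = -1 + N$ ($g{\left(N \right)} = N - 1 = -1 + N$)
$d = - \frac{6}{133}$ ($d = -2 + \frac{\left(-7 + 7 \cdot 3\right) + 506}{472 - 206} = -2 + \frac{\left(-7 + 21\right) + 506}{266} = -2 + \left(14 + 506\right) \frac{1}{266} = -2 + 520 \cdot \frac{1}{266} = -2 + \frac{260}{133} = - \frac{6}{133} \approx -0.045113$)
$h{\left(T \right)} = -7 + \frac{T}{-1 + T}$
$H{\left(-1852 \right)} - \left(h{\left(d \right)} + 123545\right) = 0 - \left(\frac{7 - - \frac{36}{133}}{-1 - \frac{6}{133}} + 123545\right) = 0 - \left(\frac{7 + \frac{36}{133}}{- \frac{139}{133}} + 123545\right) = 0 - \left(\left(- \frac{133}{139}\right) \frac{967}{133} + 123545\right) = 0 - \left(- \frac{967}{139} + 123545\right) = 0 - \frac{17171788}{139} = - \frac{17171788}{139}$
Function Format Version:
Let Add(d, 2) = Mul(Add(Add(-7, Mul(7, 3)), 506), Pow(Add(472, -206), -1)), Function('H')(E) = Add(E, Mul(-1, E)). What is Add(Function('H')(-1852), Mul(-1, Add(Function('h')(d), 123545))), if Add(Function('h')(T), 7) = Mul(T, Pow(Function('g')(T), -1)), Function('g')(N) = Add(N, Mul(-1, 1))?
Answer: Rational(-17171788, 139) ≈ -1.2354e+5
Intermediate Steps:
Function('H')(E) = 0
Function('g')(N) = Add(-1, N) (Function('g')(N) = Add(N, -1) = Add(-1, N))
d = Rational(-6, 133) (d = Add(-2, Mul(Add(Add(-7, Mul(7, 3)), 506), Pow(Add(472, -206), -1))) = Add(-2, Mul(Add(Add(-7, 21), 506), Pow(266, -1))) = Add(-2, Mul(Add(14, 506), Rational(1, 266))) = Add(-2, Mul(520, Rational(1, 266))) = Add(-2, Rational(260, 133)) = Rational(-6, 133) ≈ -0.045113)
Function('h')(T) = Add(-7, Mul(T, Pow(Add(-1, T), -1)))
Add(Function('H')(-1852), Mul(-1, Add(Function('h')(d), 123545))) = Add(0, Mul(-1, Add(Mul(Pow(Add(-1, Rational(-6, 133)), -1), Add(7, Mul(-6, Rational(-6, 133)))), 123545))) = Add(0, Mul(-1, Add(Mul(Pow(Rational(-139, 133), -1), Add(7, Rational(36, 133))), 123545))) = Add(0, Mul(-1, Add(Mul(Rational(-133, 139), Rational(967, 133)), 123545))) = Add(0, Mul(-1, Add(Rational(-967, 139), 123545))) = Add(0, Mul(-1, Rational(17171788, 139))) = Add(0, Rational(-17171788, 139)) = Rational(-17171788, 139)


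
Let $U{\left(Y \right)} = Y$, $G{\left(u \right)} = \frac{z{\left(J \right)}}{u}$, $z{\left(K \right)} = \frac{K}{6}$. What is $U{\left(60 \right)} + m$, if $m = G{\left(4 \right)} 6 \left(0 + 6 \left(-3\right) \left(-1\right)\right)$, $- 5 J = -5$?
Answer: $\frac{129}{2} \approx 64.5$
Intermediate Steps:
$J = 1$ ($J = \left(- \frac{1}{5}\right) \left(-5\right) = 1$)
$z{\left(K \right)} = \frac{K}{6}$ ($z{\left(K \right)} = K \frac{1}{6} = \frac{K}{6}$)
$G{\left(u \right)} = \frac{1}{6 u}$ ($G{\left(u \right)} = \frac{\frac{1}{6} \cdot 1}{u} = \frac{1}{6 u}$)
$m = \frac{9}{2}$ ($m = \frac{1}{6 \cdot 4} \cdot 6 \left(0 + 6 \left(-3\right) \left(-1\right)\right) = \frac{1}{6} \cdot \frac{1}{4} \cdot 6 \left(0 - -18\right) = \frac{6 \left(0 + 18\right)}{24} = \frac{6 \cdot 18}{24} = \frac{1}{24} \cdot 108 = \frac{9}{2} \approx 4.5$)
$U{\left(60 \right)} + m = 60 + \frac{9}{2} = \frac{129}{2}$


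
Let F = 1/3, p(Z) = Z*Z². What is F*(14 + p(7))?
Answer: 119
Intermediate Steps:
p(Z) = Z³
F = ⅓ ≈ 0.33333
F*(14 + p(7)) = (14 + 7³)/3 = (14 + 343)/3 = (⅓)*357 = 119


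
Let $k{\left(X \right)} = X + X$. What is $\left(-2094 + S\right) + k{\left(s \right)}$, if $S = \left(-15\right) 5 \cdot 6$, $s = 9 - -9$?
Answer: $-2508$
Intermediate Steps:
$s = 18$ ($s = 9 + 9 = 18$)
$k{\left(X \right)} = 2 X$
$S = -450$ ($S = \left(-75\right) 6 = -450$)
$\left(-2094 + S\right) + k{\left(s \right)} = \left(-2094 - 450\right) + 2 \cdot 18 = -2544 + 36 = -2508$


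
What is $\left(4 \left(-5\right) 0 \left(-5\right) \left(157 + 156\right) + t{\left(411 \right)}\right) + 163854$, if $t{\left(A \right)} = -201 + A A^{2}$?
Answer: $69590184$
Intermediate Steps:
$t{\left(A \right)} = -201 + A^{3}$
$\left(4 \left(-5\right) 0 \left(-5\right) \left(157 + 156\right) + t{\left(411 \right)}\right) + 163854 = \left(4 \left(-5\right) 0 \left(-5\right) \left(157 + 156\right) - \left(201 - 411^{3}\right)\right) + 163854 = \left(\left(-20\right) 0 \left(-5\right) 313 + \left(-201 + 69426531\right)\right) + 163854 = \left(0 \left(-5\right) 313 + 69426330\right) + 163854 = \left(0 \cdot 313 + 69426330\right) + 163854 = \left(0 + 69426330\right) + 163854 = 69426330 + 163854 = 69590184$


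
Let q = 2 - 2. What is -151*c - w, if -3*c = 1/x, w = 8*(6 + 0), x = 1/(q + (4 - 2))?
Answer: 158/3 ≈ 52.667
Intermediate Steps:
q = 0
x = ½ (x = 1/(0 + (4 - 2)) = 1/(0 + 2) = 1/2 = ½ ≈ 0.50000)
w = 48 (w = 8*6 = 48)
c = -⅔ (c = -1/(3*½) = -⅓*2 = -⅔ ≈ -0.66667)
-151*c - w = -151*(-⅔) - 1*48 = 302/3 - 48 = 158/3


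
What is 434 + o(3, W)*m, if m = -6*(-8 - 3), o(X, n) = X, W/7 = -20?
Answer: 632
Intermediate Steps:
W = -140 (W = 7*(-20) = -140)
m = 66 (m = -6*(-11) = 66)
434 + o(3, W)*m = 434 + 3*66 = 434 + 198 = 632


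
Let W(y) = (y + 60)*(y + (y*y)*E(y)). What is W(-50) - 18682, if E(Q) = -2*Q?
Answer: 2480818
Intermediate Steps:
W(y) = (60 + y)*(y - 2*y**3) (W(y) = (y + 60)*(y + (y*y)*(-2*y)) = (60 + y)*(y + y**2*(-2*y)) = (60 + y)*(y - 2*y**3))
W(-50) - 18682 = -50*(60 - 50 - 120*(-50)**2 - 2*(-50)**3) - 18682 = -50*(60 - 50 - 120*2500 - 2*(-125000)) - 18682 = -50*(60 - 50 - 300000 + 250000) - 18682 = -50*(-49990) - 18682 = 2499500 - 18682 = 2480818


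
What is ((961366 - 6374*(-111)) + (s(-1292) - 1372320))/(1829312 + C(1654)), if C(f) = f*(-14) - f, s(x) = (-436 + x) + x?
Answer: 146770/902251 ≈ 0.16267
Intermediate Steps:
s(x) = -436 + 2*x
C(f) = -15*f (C(f) = -14*f - f = -15*f)
((961366 - 6374*(-111)) + (s(-1292) - 1372320))/(1829312 + C(1654)) = ((961366 - 6374*(-111)) + ((-436 + 2*(-1292)) - 1372320))/(1829312 - 15*1654) = ((961366 - 1*(-707514)) + ((-436 - 2584) - 1372320))/(1829312 - 24810) = ((961366 + 707514) + (-3020 - 1372320))/1804502 = (1668880 - 1375340)*(1/1804502) = 293540*(1/1804502) = 146770/902251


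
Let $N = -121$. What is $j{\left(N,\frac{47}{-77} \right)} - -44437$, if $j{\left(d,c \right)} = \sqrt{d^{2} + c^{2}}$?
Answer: $44437 + \frac{\sqrt{86808698}}{77} \approx 44558.0$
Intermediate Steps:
$j{\left(d,c \right)} = \sqrt{c^{2} + d^{2}}$
$j{\left(N,\frac{47}{-77} \right)} - -44437 = \sqrt{\left(\frac{47}{-77}\right)^{2} + \left(-121\right)^{2}} - -44437 = \sqrt{\left(47 \left(- \frac{1}{77}\right)\right)^{2} + 14641} + 44437 = \sqrt{\left(- \frac{47}{77}\right)^{2} + 14641} + 44437 = \sqrt{\frac{2209}{5929} + 14641} + 44437 = \sqrt{\frac{86808698}{5929}} + 44437 = \frac{\sqrt{86808698}}{77} + 44437 = 44437 + \frac{\sqrt{86808698}}{77}$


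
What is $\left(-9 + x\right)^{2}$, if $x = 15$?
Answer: $36$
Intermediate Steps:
$\left(-9 + x\right)^{2} = \left(-9 + 15\right)^{2} = 6^{2} = 36$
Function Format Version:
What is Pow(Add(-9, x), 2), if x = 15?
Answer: 36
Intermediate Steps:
Pow(Add(-9, x), 2) = Pow(Add(-9, 15), 2) = Pow(6, 2) = 36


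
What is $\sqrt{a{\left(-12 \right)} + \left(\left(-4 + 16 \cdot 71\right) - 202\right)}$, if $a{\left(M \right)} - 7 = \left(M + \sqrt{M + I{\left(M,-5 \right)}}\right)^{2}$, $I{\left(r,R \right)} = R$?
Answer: $2 \sqrt{266 - 6 i \sqrt{17}} \approx 32.654 - 1.5152 i$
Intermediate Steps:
$a{\left(M \right)} = 7 + \left(M + \sqrt{-5 + M}\right)^{2}$ ($a{\left(M \right)} = 7 + \left(M + \sqrt{M - 5}\right)^{2} = 7 + \left(M + \sqrt{-5 + M}\right)^{2}$)
$\sqrt{a{\left(-12 \right)} + \left(\left(-4 + 16 \cdot 71\right) - 202\right)} = \sqrt{\left(7 + \left(-12 + \sqrt{-5 - 12}\right)^{2}\right) + \left(\left(-4 + 16 \cdot 71\right) - 202\right)} = \sqrt{\left(7 + \left(-12 + \sqrt{-17}\right)^{2}\right) + \left(\left(-4 + 1136\right) - 202\right)} = \sqrt{\left(7 + \left(-12 + i \sqrt{17}\right)^{2}\right) + \left(1132 - 202\right)} = \sqrt{\left(7 + \left(-12 + i \sqrt{17}\right)^{2}\right) + 930} = \sqrt{937 + \left(-12 + i \sqrt{17}\right)^{2}}$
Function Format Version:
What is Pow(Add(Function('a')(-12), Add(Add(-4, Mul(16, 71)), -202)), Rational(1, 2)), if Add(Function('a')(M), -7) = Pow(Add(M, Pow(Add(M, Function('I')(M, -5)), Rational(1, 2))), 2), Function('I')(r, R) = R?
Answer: Mul(2, Pow(Add(266, Mul(-6, I, Pow(17, Rational(1, 2)))), Rational(1, 2))) ≈ Add(32.654, Mul(-1.5152, I))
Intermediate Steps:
Function('a')(M) = Add(7, Pow(Add(M, Pow(Add(-5, M), Rational(1, 2))), 2)) (Function('a')(M) = Add(7, Pow(Add(M, Pow(Add(M, -5), Rational(1, 2))), 2)) = Add(7, Pow(Add(M, Pow(Add(-5, M), Rational(1, 2))), 2)))
Pow(Add(Function('a')(-12), Add(Add(-4, Mul(16, 71)), -202)), Rational(1, 2)) = Pow(Add(Add(7, Pow(Add(-12, Pow(Add(-5, -12), Rational(1, 2))), 2)), Add(Add(-4, Mul(16, 71)), -202)), Rational(1, 2)) = Pow(Add(Add(7, Pow(Add(-12, Pow(-17, Rational(1, 2))), 2)), Add(Add(-4, 1136), -202)), Rational(1, 2)) = Pow(Add(Add(7, Pow(Add(-12, Mul(I, Pow(17, Rational(1, 2)))), 2)), Add(1132, -202)), Rational(1, 2)) = Pow(Add(Add(7, Pow(Add(-12, Mul(I, Pow(17, Rational(1, 2)))), 2)), 930), Rational(1, 2)) = Pow(Add(937, Pow(Add(-12, Mul(I, Pow(17, Rational(1, 2)))), 2)), Rational(1, 2))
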